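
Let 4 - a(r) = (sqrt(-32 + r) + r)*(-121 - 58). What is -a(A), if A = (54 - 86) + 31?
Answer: 175 - 179*I*sqrt(33) ≈ 175.0 - 1028.3*I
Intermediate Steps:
A = -1 (A = -32 + 31 = -1)
a(r) = 4 + 179*r + 179*sqrt(-32 + r) (a(r) = 4 - (sqrt(-32 + r) + r)*(-121 - 58) = 4 - (r + sqrt(-32 + r))*(-179) = 4 - (-179*r - 179*sqrt(-32 + r)) = 4 + (179*r + 179*sqrt(-32 + r)) = 4 + 179*r + 179*sqrt(-32 + r))
-a(A) = -(4 + 179*(-1) + 179*sqrt(-32 - 1)) = -(4 - 179 + 179*sqrt(-33)) = -(4 - 179 + 179*(I*sqrt(33))) = -(4 - 179 + 179*I*sqrt(33)) = -(-175 + 179*I*sqrt(33)) = 175 - 179*I*sqrt(33)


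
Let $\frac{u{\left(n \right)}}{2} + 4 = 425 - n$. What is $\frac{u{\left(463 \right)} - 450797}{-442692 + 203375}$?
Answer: $\frac{450881}{239317} \approx 1.884$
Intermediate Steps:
$u{\left(n \right)} = 842 - 2 n$ ($u{\left(n \right)} = -8 + 2 \left(425 - n\right) = -8 - \left(-850 + 2 n\right) = 842 - 2 n$)
$\frac{u{\left(463 \right)} - 450797}{-442692 + 203375} = \frac{\left(842 - 926\right) - 450797}{-442692 + 203375} = \frac{\left(842 - 926\right) - 450797}{-239317} = \left(-84 - 450797\right) \left(- \frac{1}{239317}\right) = \left(-450881\right) \left(- \frac{1}{239317}\right) = \frac{450881}{239317}$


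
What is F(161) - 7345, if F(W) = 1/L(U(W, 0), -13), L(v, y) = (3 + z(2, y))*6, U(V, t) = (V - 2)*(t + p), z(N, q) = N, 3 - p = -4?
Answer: -220349/30 ≈ -7345.0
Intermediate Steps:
p = 7 (p = 3 - 1*(-4) = 3 + 4 = 7)
U(V, t) = (-2 + V)*(7 + t) (U(V, t) = (V - 2)*(t + 7) = (-2 + V)*(7 + t))
L(v, y) = 30 (L(v, y) = (3 + 2)*6 = 5*6 = 30)
F(W) = 1/30
F(161) - 7345 = 1/30 - 7345 = -220349/30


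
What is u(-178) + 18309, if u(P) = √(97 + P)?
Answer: 18309 + 9*I ≈ 18309.0 + 9.0*I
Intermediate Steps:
u(-178) + 18309 = √(97 - 178) + 18309 = √(-81) + 18309 = 9*I + 18309 = 18309 + 9*I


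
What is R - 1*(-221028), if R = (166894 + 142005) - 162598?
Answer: 367329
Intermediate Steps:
R = 146301 (R = 308899 - 162598 = 146301)
R - 1*(-221028) = 146301 - 1*(-221028) = 146301 + 221028 = 367329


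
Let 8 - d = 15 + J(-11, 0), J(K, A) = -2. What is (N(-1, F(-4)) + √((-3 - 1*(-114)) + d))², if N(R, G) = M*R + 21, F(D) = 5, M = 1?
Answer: (20 + √106)² ≈ 917.83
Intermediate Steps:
d = -5 (d = 8 - (15 - 2) = 8 - 1*13 = 8 - 13 = -5)
N(R, G) = 21 + R (N(R, G) = 1*R + 21 = R + 21 = 21 + R)
(N(-1, F(-4)) + √((-3 - 1*(-114)) + d))² = ((21 - 1) + √((-3 - 1*(-114)) - 5))² = (20 + √((-3 + 114) - 5))² = (20 + √(111 - 5))² = (20 + √106)²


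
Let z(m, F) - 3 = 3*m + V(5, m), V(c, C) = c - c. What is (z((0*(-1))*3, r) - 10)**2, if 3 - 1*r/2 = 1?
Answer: 49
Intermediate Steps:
r = 4 (r = 6 - 2*1 = 6 - 2 = 4)
V(c, C) = 0
z(m, F) = 3 + 3*m (z(m, F) = 3 + (3*m + 0) = 3 + 3*m)
(z((0*(-1))*3, r) - 10)**2 = ((3 + 3*((0*(-1))*3)) - 10)**2 = ((3 + 3*(0*3)) - 10)**2 = ((3 + 3*0) - 10)**2 = ((3 + 0) - 10)**2 = (3 - 10)**2 = (-7)**2 = 49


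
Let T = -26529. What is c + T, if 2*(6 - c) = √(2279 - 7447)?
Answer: -26523 - 2*I*√323 ≈ -26523.0 - 35.944*I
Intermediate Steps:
c = 6 - 2*I*√323 (c = 6 - √(2279 - 7447)/2 = 6 - 2*I*√323 ≈ 6.0 - 35.944*I)
c + T = (6 - 2*I*√323) - 26529 = -26523 - 2*I*√323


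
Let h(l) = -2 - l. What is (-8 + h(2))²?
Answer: 144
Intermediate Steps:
(-8 + h(2))² = (-8 + (-2 - 1*2))² = (-8 + (-2 - 2))² = (-8 - 4)² = (-12)² = 144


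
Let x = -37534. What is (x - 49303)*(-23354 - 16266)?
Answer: 3440481940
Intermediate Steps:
(x - 49303)*(-23354 - 16266) = (-37534 - 49303)*(-23354 - 16266) = -86837*(-39620) = 3440481940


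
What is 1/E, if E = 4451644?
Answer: 1/4451644 ≈ 2.2464e-7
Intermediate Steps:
1/E = 1/4451644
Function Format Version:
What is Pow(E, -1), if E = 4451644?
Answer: Rational(1, 4451644) ≈ 2.2464e-7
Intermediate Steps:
Pow(E, -1) = Pow(4451644, -1) = Rational(1, 4451644)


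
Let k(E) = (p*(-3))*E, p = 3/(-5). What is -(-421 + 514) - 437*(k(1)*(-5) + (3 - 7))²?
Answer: -73946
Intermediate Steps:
p = -⅗ (p = 3*(-⅕) = -⅗ ≈ -0.60000)
k(E) = 9*E/5 (k(E) = (-⅗*(-3))*E = 9*E/5)
-(-421 + 514) - 437*(k(1)*(-5) + (3 - 7))² = -(-421 + 514) - 437*(((9/5)*1)*(-5) + (3 - 7))² = -1*93 - 437*((9/5)*(-5) - 4)² = -93 - 437*(-9 - 4)² = -93 - 437*(-13)² = -93 - 437*169 = -93 - 73853 = -73946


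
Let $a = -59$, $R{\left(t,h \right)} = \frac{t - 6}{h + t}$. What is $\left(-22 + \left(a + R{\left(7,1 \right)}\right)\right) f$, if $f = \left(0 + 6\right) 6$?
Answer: $- \frac{5823}{2} \approx -2911.5$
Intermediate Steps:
$f = 36$ ($f = 6 \cdot 6 = 36$)
$R{\left(t,h \right)} = \frac{-6 + t}{h + t}$
$\left(-22 + \left(a + R{\left(7,1 \right)}\right)\right) f = \left(-22 - \left(59 - \frac{-6 + 7}{1 + 7}\right)\right) 36 = \left(-22 - \left(59 - \frac{1}{8} \cdot 1\right)\right) 36 = \left(-22 + \left(-59 + \frac{1}{8} \cdot 1\right)\right) 36 = \left(-22 + \left(-59 + \frac{1}{8}\right)\right) 36 = \left(-22 - \frac{471}{8}\right) 36 = \left(- \frac{647}{8}\right) 36 = - \frac{5823}{2}$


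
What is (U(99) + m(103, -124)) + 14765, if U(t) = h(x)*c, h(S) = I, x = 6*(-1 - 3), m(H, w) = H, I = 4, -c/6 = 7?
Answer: 14700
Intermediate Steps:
c = -42 (c = -6*7 = -42)
x = -24 (x = 6*(-4) = -24)
h(S) = 4
U(t) = -168 (U(t) = 4*(-42) = -168)
(U(99) + m(103, -124)) + 14765 = (-168 + 103) + 14765 = -65 + 14765 = 14700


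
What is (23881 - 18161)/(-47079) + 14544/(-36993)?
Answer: -298772312/580531149 ≈ -0.51465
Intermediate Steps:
(23881 - 18161)/(-47079) + 14544/(-36993) = 5720*(-1/47079) + 14544*(-1/36993) = -5720/47079 - 4848/12331 = -298772312/580531149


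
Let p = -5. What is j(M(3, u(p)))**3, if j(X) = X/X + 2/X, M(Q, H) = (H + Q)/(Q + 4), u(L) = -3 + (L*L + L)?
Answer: 4913/1000 ≈ 4.9130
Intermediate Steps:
u(L) = -3 + L + L**2 (u(L) = -3 + (L**2 + L) = -3 + (L + L**2) = -3 + L + L**2)
M(Q, H) = (H + Q)/(4 + Q)
j(X) = 1 + 2/X
j(M(3, u(p)))**3 = ((2 + ((-3 - 5 + (-5)**2) + 3)/(4 + 3))/((((-3 - 5 + (-5)**2) + 3)/(4 + 3))))**3 = ((2 + ((-3 - 5 + 25) + 3)/7)/((((-3 - 5 + 25) + 3)/7)))**3 = ((2 + (17 + 3)/7)/(((17 + 3)/7)))**3 = ((2 + (1/7)*20)/(((1/7)*20)))**3 = ((2 + 20/7)/(20/7))**3 = ((7/20)*(34/7))**3 = (17/10)**3 = 4913/1000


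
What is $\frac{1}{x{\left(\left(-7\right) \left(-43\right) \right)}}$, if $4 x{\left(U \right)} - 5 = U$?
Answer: $\frac{2}{153} \approx 0.013072$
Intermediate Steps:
$x{\left(U \right)} = \frac{5}{4} + \frac{U}{4}$
$\frac{1}{x{\left(\left(-7\right) \left(-43\right) \right)}} = \frac{1}{\frac{5}{4} + \frac{\left(-7\right) \left(-43\right)}{4}} = \frac{1}{\frac{5}{4} + \frac{1}{4} \cdot 301} = \frac{1}{\frac{5}{4} + \frac{301}{4}} = \frac{1}{\frac{153}{2}} = \frac{2}{153}$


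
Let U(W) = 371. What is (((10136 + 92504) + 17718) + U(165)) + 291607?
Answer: 412336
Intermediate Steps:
(((10136 + 92504) + 17718) + U(165)) + 291607 = (((10136 + 92504) + 17718) + 371) + 291607 = ((102640 + 17718) + 371) + 291607 = (120358 + 371) + 291607 = 120729 + 291607 = 412336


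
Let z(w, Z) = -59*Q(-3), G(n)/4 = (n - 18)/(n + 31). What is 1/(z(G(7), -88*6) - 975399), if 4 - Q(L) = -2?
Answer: -1/975753 ≈ -1.0248e-6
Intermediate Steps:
G(n) = 4*(-18 + n)/(31 + n) (G(n) = 4*((n - 18)/(n + 31)) = 4*((-18 + n)/(31 + n)) = 4*(-18 + n)/(31 + n))
Q(L) = 6 (Q(L) = 4 - 1*(-2) = 4 + 2 = 6)
z(w, Z) = -354 (z(w, Z) = -59*6 = -354)
1/(z(G(7), -88*6) - 975399) = 1/(-354 - 975399) = 1/(-975753) = -1/975753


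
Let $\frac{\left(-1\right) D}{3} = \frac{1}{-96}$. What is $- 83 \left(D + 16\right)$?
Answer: $- \frac{42579}{32} \approx -1330.6$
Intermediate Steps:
$D = \frac{1}{32}$ ($D = - \frac{3}{-96} = \left(-3\right) \left(- \frac{1}{96}\right) = \frac{1}{32} \approx 0.03125$)
$- 83 \left(D + 16\right) = - 83 \left(\frac{1}{32} + 16\right) = \left(-83\right) \frac{513}{32} = - \frac{42579}{32}$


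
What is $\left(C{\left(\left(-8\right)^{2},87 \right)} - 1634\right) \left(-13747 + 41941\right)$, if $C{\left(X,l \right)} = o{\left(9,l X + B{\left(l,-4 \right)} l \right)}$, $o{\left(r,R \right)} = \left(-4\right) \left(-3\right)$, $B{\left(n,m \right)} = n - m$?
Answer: $-45730668$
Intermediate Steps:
$o{\left(r,R \right)} = 12$
$C{\left(X,l \right)} = 12$
$\left(C{\left(\left(-8\right)^{2},87 \right)} - 1634\right) \left(-13747 + 41941\right) = \left(12 - 1634\right) \left(-13747 + 41941\right) = \left(-1622\right) 28194 = -45730668$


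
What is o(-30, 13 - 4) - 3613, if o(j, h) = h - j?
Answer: -3574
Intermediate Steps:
o(-30, 13 - 4) - 3613 = ((13 - 4) - 1*(-30)) - 3613 = (9 + 30) - 3613 = 39 - 3613 = -3574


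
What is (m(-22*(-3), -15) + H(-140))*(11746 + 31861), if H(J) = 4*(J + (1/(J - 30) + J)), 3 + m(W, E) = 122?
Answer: -3710388809/85 ≈ -4.3652e+7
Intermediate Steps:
m(W, E) = 119 (m(W, E) = -3 + 122 = 119)
H(J) = 4/(-30 + J) + 8*J (H(J) = 4*(J + (1/(-30 + J) + J)) = 4*(J + (J + 1/(-30 + J))) = 4*(1/(-30 + J) + 2*J) = 4/(-30 + J) + 8*J)
(m(-22*(-3), -15) + H(-140))*(11746 + 31861) = (119 + 4*(1 - 60*(-140) + 2*(-140)**2)/(-30 - 140))*(11746 + 31861) = (119 + 4*(1 + 8400 + 2*19600)/(-170))*43607 = (119 + 4*(-1/170)*(1 + 8400 + 39200))*43607 = (119 + 4*(-1/170)*47601)*43607 = (119 - 95202/85)*43607 = -85087/85*43607 = -3710388809/85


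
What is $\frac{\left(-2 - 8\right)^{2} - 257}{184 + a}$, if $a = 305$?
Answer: $- \frac{157}{489} \approx -0.32106$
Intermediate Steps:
$\frac{\left(-2 - 8\right)^{2} - 257}{184 + a} = \frac{\left(-2 - 8\right)^{2} - 257}{184 + 305} = \frac{\left(-10\right)^{2} - 257}{489} = \left(100 - 257\right) \frac{1}{489} = \left(-157\right) \frac{1}{489} = - \frac{157}{489}$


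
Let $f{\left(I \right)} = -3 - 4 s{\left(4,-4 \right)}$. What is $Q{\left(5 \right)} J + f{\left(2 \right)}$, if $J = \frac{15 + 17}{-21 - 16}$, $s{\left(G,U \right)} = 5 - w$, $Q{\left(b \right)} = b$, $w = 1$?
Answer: $- \frac{863}{37} \approx -23.324$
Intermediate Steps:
$s{\left(G,U \right)} = 4$ ($s{\left(G,U \right)} = 5 - 1 = 4$)
$f{\left(I \right)} = -19$ ($f{\left(I \right)} = -3 - 16 = -19$)
$J = - \frac{32}{37}$ ($J = \frac{32}{-37} = 32 \left(- \frac{1}{37}\right) = - \frac{32}{37} \approx -0.86486$)
$Q{\left(5 \right)} J + f{\left(2 \right)} = 5 \left(- \frac{32}{37}\right) - 19 = - \frac{160}{37} - 19 = - \frac{863}{37}$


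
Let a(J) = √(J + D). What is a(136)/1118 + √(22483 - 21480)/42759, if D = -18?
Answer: √118/1118 + √1003/42759 ≈ 0.010457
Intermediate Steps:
a(J) = √(-18 + J) (a(J) = √(J - 18) = √(-18 + J))
a(136)/1118 + √(22483 - 21480)/42759 = √(-18 + 136)/1118 + √(22483 - 21480)/42759 = √118*(1/1118) + √1003*(1/42759) = √118/1118 + √1003/42759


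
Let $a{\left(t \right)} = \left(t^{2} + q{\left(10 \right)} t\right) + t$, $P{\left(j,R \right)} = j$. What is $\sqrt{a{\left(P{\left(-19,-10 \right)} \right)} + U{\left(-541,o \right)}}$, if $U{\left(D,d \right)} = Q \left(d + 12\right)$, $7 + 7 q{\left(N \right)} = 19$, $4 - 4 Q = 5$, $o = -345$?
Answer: $\frac{\sqrt{76965}}{14} \approx 19.816$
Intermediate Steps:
$Q = - \frac{1}{4}$ ($Q = 1 - \frac{5}{4} = - \frac{1}{4} \approx -0.25$)
$q{\left(N \right)} = \frac{12}{7}$ ($q{\left(N \right)} = -1 + \frac{1}{7} \cdot 19 = -1 + \frac{19}{7} = \frac{12}{7}$)
$a{\left(t \right)} = t^{2} + \frac{19 t}{7}$ ($a{\left(t \right)} = \left(t^{2} + \frac{12 t}{7}\right) + t = t^{2} + \frac{19 t}{7}$)
$U{\left(D,d \right)} = -3 - \frac{d}{4}$ ($U{\left(D,d \right)} = - \frac{d + 12}{4} = - \frac{12 + d}{4} = -3 - \frac{d}{4}$)
$\sqrt{a{\left(P{\left(-19,-10 \right)} \right)} + U{\left(-541,o \right)}} = \sqrt{\frac{1}{7} \left(-19\right) \left(19 + 7 \left(-19\right)\right) - - \frac{333}{4}} = \sqrt{\frac{1}{7} \left(-19\right) \left(19 - 133\right) + \left(-3 + \frac{345}{4}\right)} = \sqrt{\frac{1}{7} \left(-19\right) \left(-114\right) + \frac{333}{4}} = \sqrt{\frac{2166}{7} + \frac{333}{4}} = \sqrt{\frac{10995}{28}} = \frac{\sqrt{76965}}{14}$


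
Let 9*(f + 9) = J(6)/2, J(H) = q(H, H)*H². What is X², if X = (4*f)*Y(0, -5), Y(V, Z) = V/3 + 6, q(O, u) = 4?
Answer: 576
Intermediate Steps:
J(H) = 4*H²
Y(V, Z) = 6 + V/3 (Y(V, Z) = V/3 + 6 = 6 + V/3)
f = -1 (f = -9 + ((4*6²)/2)/9 = -9 + ((4*36)*(½))/9 = -9 + (144*(½))/9 = -9 + (⅑)*72 = -9 + 8 = -1)
X = -24 (X = (4*(-1))*(6 + (⅓)*0) = -4*(6 + 0) = -4*6 = -24)
X² = (-24)² = 576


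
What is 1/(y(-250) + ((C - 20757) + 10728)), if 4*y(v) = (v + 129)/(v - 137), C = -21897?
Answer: -1548/49421327 ≈ -3.1323e-5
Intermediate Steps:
y(v) = (129 + v)/(4*(-137 + v)) (y(v) = ((v + 129)/(v - 137))/4 = ((129 + v)/(-137 + v))/4 = (129 + v)/(4*(-137 + v)))
1/(y(-250) + ((C - 20757) + 10728)) = 1/((129 - 250)/(4*(-137 - 250)) + ((-21897 - 20757) + 10728)) = 1/((1/4)*(-121)/(-387) + (-42654 + 10728)) = 1/((1/4)*(-1/387)*(-121) - 31926) = 1/(121/1548 - 31926) = 1/(-49421327/1548) = -1548/49421327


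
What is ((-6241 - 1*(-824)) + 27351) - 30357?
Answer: -8423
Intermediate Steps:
((-6241 - 1*(-824)) + 27351) - 30357 = ((-6241 + 824) + 27351) - 30357 = (-5417 + 27351) - 30357 = 21934 - 30357 = -8423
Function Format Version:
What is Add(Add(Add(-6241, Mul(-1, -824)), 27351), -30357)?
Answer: -8423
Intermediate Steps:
Add(Add(Add(-6241, Mul(-1, -824)), 27351), -30357) = Add(Add(Add(-6241, 824), 27351), -30357) = Add(Add(-5417, 27351), -30357) = Add(21934, -30357) = -8423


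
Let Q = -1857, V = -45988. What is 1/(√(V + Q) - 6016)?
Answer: -6016/36240101 - I*√47845/36240101 ≈ -0.000166 - 6.0357e-6*I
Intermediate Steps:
1/(√(V + Q) - 6016) = 1/(√(-45988 - 1857) - 6016) = 1/(√(-47845) - 6016) = 1/(I*√47845 - 6016) = 1/(-6016 + I*√47845)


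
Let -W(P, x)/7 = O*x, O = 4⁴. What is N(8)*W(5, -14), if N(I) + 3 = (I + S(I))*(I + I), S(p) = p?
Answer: 6347264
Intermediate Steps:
O = 256
W(P, x) = -1792*x
N(I) = -3 + 4*I² (N(I) = -3 + (I + I)*(I + I) = -3 + (2*I)*(2*I) = -3 + 4*I²)
N(8)*W(5, -14) = (-3 + 4*8²)*(-1792*(-14)) = (-3 + 4*64)*25088 = (-3 + 256)*25088 = 253*25088 = 6347264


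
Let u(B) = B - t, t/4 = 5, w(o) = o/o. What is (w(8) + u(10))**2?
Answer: 81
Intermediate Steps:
w(o) = 1
t = 20 (t = 4*5 = 20)
u(B) = -20 + B (u(B) = B - 1*20 = B - 20 = -20 + B)
(w(8) + u(10))**2 = (1 + (-20 + 10))**2 = (1 - 10)**2 = (-9)**2 = 81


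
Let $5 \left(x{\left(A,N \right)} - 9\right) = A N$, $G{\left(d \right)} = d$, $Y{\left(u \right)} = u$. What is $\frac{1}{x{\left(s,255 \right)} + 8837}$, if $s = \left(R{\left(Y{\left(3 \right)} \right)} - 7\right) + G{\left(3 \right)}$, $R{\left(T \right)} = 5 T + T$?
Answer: $\frac{1}{9560} \approx 0.0001046$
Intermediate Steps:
$R{\left(T \right)} = 6 T$
$s = 14$ ($s = \left(6 \cdot 3 - 7\right) + 3 = \left(18 - 7\right) + 3 = 11 + 3 = 14$)
$x{\left(A,N \right)} = 9 + \frac{A N}{5}$
$\frac{1}{x{\left(s,255 \right)} + 8837} = \frac{1}{\left(9 + \frac{1}{5} \cdot 14 \cdot 255\right) + 8837} = \frac{1}{\left(9 + 714\right) + 8837} = \frac{1}{723 + 8837} = \frac{1}{9560}$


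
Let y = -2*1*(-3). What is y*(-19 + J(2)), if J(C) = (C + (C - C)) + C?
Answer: -90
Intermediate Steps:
J(C) = 2*C (J(C) = (C + 0) + C = C + C = 2*C)
y = 6 (y = -2*(-3) = 6)
y*(-19 + J(2)) = 6*(-19 + 2*2) = 6*(-19 + 4) = 6*(-15) = -90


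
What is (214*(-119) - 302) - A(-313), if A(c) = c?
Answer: -25455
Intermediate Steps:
(214*(-119) - 302) - A(-313) = (214*(-119) - 302) - 1*(-313) = (-25466 - 302) + 313 = -25768 + 313 = -25455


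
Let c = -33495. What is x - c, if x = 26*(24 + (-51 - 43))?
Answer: 31675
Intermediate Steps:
x = -1820 (x = 26*(24 - 94) = 26*(-70) = -1820)
x - c = -1820 - 1*(-33495) = -1820 + 33495 = 31675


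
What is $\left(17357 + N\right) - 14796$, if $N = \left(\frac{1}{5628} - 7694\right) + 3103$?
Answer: $- \frac{11424839}{5628} \approx -2030.0$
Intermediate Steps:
$N = - \frac{25838147}{5628}$ ($N = \left(\frac{1}{5628} - 7694\right) + 3103 = - \frac{43301831}{5628} + 3103 = - \frac{25838147}{5628} \approx -4591.0$)
$\left(17357 + N\right) - 14796 = \left(17357 - \frac{25838147}{5628}\right) - 14796 = \frac{71847049}{5628} - 14796 = - \frac{11424839}{5628}$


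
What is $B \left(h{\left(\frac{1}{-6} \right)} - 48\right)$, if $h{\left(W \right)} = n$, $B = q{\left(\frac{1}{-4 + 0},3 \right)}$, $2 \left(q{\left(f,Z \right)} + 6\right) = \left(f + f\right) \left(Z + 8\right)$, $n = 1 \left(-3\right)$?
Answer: $\frac{1785}{4} \approx 446.25$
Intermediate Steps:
$n = -3$
$q{\left(f,Z \right)} = -6 + f \left(8 + Z\right)$ ($q{\left(f,Z \right)} = -6 + \frac{\left(f + f\right) \left(Z + 8\right)}{2} = -6 + \frac{2 f \left(8 + Z\right)}{2} = -6 + f \left(8 + Z\right)$)
$B = - \frac{35}{4}$ ($B = -6 + \frac{8}{-4 + 0} + \frac{3}{-4 + 0} = -6 + \frac{8}{-4} + \frac{3}{-4} = -6 + 8 \left(- \frac{1}{4}\right) + 3 \left(- \frac{1}{4}\right) = -6 - 2 - \frac{3}{4} = - \frac{35}{4} \approx -8.75$)
$h{\left(W \right)} = -3$
$B \left(h{\left(\frac{1}{-6} \right)} - 48\right) = - \frac{35 \left(-3 - 48\right)}{4} = \left(- \frac{35}{4}\right) \left(-51\right) = \frac{1785}{4}$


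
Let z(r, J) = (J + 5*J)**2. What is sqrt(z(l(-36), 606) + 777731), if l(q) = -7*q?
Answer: sqrt(13998227) ≈ 3741.4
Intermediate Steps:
z(r, J) = 36*J**2 (z(r, J) = (6*J)**2 = 36*J**2)
sqrt(z(l(-36), 606) + 777731) = sqrt(36*606**2 + 777731) = sqrt(36*367236 + 777731) = sqrt(13220496 + 777731) = sqrt(13998227)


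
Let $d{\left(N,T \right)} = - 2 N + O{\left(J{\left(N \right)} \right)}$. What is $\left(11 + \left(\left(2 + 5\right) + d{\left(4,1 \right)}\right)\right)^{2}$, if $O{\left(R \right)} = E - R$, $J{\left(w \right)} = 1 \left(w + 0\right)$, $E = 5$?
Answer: $121$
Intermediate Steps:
$J{\left(w \right)} = w$ ($J{\left(w \right)} = 1 w = w$)
$O{\left(R \right)} = 5 - R$
$d{\left(N,T \right)} = 5 - 3 N$ ($d{\left(N,T \right)} = - 2 N - \left(-5 + N\right) = 5 - 3 N$)
$\left(11 + \left(\left(2 + 5\right) + d{\left(4,1 \right)}\right)\right)^{2} = \left(11 + \left(\left(2 + 5\right) + \left(5 - 12\right)\right)\right)^{2} = \left(11 + \left(7 + \left(5 - 12\right)\right)\right)^{2} = \left(11 + \left(7 - 7\right)\right)^{2} = \left(11 + 0\right)^{2} = 11^{2} = 121$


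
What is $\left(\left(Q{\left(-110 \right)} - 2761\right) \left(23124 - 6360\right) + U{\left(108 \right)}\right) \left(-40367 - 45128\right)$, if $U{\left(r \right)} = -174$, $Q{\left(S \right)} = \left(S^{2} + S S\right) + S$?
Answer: $-30569522265090$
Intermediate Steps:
$Q{\left(S \right)} = S + 2 S^{2}$ ($Q{\left(S \right)} = \left(S^{2} + S^{2}\right) + S = 2 S^{2} + S = S + 2 S^{2}$)
$\left(\left(Q{\left(-110 \right)} - 2761\right) \left(23124 - 6360\right) + U{\left(108 \right)}\right) \left(-40367 - 45128\right) = \left(\left(- 110 \left(1 + 2 \left(-110\right)\right) - 2761\right) \left(23124 - 6360\right) - 174\right) \left(-40367 - 45128\right) = \left(\left(- 110 \left(1 - 220\right) - 2761\right) 16764 - 174\right) \left(-85495\right) = \left(\left(\left(-110\right) \left(-219\right) - 2761\right) 16764 - 174\right) \left(-85495\right) = \left(\left(24090 - 2761\right) 16764 - 174\right) \left(-85495\right) = \left(21329 \cdot 16764 - 174\right) \left(-85495\right) = \left(357559356 - 174\right) \left(-85495\right) = 357559182 \left(-85495\right) = -30569522265090$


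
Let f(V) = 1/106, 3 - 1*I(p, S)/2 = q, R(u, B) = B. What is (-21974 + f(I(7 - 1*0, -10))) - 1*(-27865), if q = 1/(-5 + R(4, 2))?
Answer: 624447/106 ≈ 5891.0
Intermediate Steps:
q = -⅓ (q = 1/(-5 + 2) = 1/(-3) = -⅓ ≈ -0.33333)
I(p, S) = 20/3 (I(p, S) = 6 - 2*(-⅓) = 6 + ⅔ = 20/3)
f(V) = 1/106
(-21974 + f(I(7 - 1*0, -10))) - 1*(-27865) = (-21974 + 1/106) - 1*(-27865) = -2329243/106 + 27865 = 624447/106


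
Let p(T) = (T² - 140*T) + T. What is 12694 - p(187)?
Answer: 3718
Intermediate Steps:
p(T) = T² - 139*T
12694 - p(187) = 12694 - 187*(-139 + 187) = 12694 - 187*48 = 12694 - 1*8976 = 12694 - 8976 = 3718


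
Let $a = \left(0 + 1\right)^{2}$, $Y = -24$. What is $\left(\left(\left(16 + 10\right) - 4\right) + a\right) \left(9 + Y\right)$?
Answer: $-345$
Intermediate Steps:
$a = 1$ ($a = 1^{2} = 1$)
$\left(\left(\left(16 + 10\right) - 4\right) + a\right) \left(9 + Y\right) = \left(\left(\left(16 + 10\right) - 4\right) + 1\right) \left(9 - 24\right) = \left(\left(26 - 4\right) + 1\right) \left(-15\right) = \left(22 + 1\right) \left(-15\right) = 23 \left(-15\right) = -345$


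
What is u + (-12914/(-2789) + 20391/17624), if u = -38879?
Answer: -1910748083509/49153336 ≈ -38873.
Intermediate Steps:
u + (-12914/(-2789) + 20391/17624) = -38879 + (-12914/(-2789) + 20391/17624) = -38879 + (-12914*(-1/2789) + 20391*(1/17624)) = -38879 + (12914/2789 + 20391/17624) = -38879 + 284466835/49153336 = -1910748083509/49153336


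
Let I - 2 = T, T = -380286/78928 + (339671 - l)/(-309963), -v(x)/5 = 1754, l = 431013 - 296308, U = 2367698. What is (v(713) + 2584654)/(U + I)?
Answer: 10503063830390496/9654179567384489 ≈ 1.0879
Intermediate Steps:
l = 134705
v(x) = -8770 (v(x) = -5*1754 = -8770)
T = -22342024311/4077459944 (T = -380286/78928 + (339671 - 1*134705)/(-309963) = -380286*1/78928 + (339671 - 134705)*(-1/309963) = -190143/39464 + 204966*(-1/309963) = -190143/39464 - 68322/103321 = -22342024311/4077459944 ≈ -5.4794)
I = -14187104423/4077459944 (I = 2 - 22342024311/4077459944 = -14187104423/4077459944 ≈ -3.4794)
(v(713) + 2584654)/(U + I) = (-8770 + 2584654)/(2367698 - 14187104423/4077459944) = 2575884/(9654179567384489/4077459944) = 2575884*(4077459944/9654179567384489) = 10503063830390496/9654179567384489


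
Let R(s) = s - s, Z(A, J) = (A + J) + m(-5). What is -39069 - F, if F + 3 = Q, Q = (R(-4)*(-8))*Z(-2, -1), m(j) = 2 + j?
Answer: -39066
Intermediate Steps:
Z(A, J) = -3 + A + J (Z(A, J) = (A + J) + (2 - 5) = (A + J) - 3 = -3 + A + J)
R(s) = 0
Q = 0 (Q = (0*(-8))*(-3 - 2 - 1) = 0*(-6) = 0)
F = -3 (F = -3 + 0 = -3)
-39069 - F = -39069 - 1*(-3) = -39069 + 3 = -39066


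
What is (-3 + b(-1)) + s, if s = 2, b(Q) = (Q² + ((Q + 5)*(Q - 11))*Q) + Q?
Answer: 47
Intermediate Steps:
b(Q) = Q + Q² + Q*(-11 + Q)*(5 + Q) (b(Q) = (Q² + ((5 + Q)*(-11 + Q))*Q) + Q = (Q² + ((-11 + Q)*(5 + Q))*Q) + Q = (Q² + Q*(-11 + Q)*(5 + Q)) + Q = Q + Q² + Q*(-11 + Q)*(5 + Q))
(-3 + b(-1)) + s = (-3 - (-54 + (-1)² - 5*(-1))) + 2 = (-3 - (-54 + 1 + 5)) + 2 = (-3 - 1*(-48)) + 2 = (-3 + 48) + 2 = 45 + 2 = 47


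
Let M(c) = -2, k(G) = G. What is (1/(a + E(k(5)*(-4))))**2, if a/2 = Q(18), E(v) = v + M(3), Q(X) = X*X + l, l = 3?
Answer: 1/399424 ≈ 2.5036e-6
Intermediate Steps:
Q(X) = 3 + X**2 (Q(X) = X*X + 3 = X**2 + 3 = 3 + X**2)
E(v) = -2 + v (E(v) = v - 2 = -2 + v)
a = 654 (a = 2*(3 + 18**2) = 2*(3 + 324) = 2*327 = 654)
(1/(a + E(k(5)*(-4))))**2 = (1/(654 + (-2 + 5*(-4))))**2 = (1/(654 + (-2 - 20)))**2 = (1/(654 - 22))**2 = (1/632)**2 = 1/399424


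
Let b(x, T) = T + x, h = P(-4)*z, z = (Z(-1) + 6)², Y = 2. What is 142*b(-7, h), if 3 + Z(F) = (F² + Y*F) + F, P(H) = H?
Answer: -1562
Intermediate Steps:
Z(F) = -3 + F² + 3*F (Z(F) = -3 + ((F² + 2*F) + F) = -3 + (F² + 3*F) = -3 + F² + 3*F)
z = 1 (z = ((-3 + (-1)² + 3*(-1)) + 6)² = ((-3 + 1 - 3) + 6)² = (-5 + 6)² = 1² = 1)
h = -4 (h = -4*1 = -4)
142*b(-7, h) = 142*(-4 - 7) = 142*(-11) = -1562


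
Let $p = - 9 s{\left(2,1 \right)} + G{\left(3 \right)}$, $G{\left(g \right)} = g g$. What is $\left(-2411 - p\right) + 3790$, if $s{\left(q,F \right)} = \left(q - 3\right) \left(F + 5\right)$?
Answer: $1316$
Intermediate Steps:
$G{\left(g \right)} = g^{2}$
$s{\left(q,F \right)} = \left(-3 + q\right) \left(5 + F\right)$
$p = 63$ ($p = - 9 \left(-15 - 3 + 5 \cdot 2 + 1 \cdot 2\right) + 3^{2} = - 9 \left(-15 - 3 + 10 + 2\right) + 9 = \left(-9\right) \left(-6\right) + 9 = 54 + 9 = 63$)
$\left(-2411 - p\right) + 3790 = \left(-2411 - 63\right) + 3790 = -2474 + 3790 = 1316$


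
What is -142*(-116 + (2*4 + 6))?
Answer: 14484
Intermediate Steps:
-142*(-116 + (2*4 + 6)) = -142*(-116 + (8 + 6)) = -142*(-116 + 14) = -142*(-102) = 14484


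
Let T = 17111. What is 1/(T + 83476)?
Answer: 1/100587 ≈ 9.9416e-6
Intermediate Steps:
1/(T + 83476) = 1/(17111 + 83476) = 1/100587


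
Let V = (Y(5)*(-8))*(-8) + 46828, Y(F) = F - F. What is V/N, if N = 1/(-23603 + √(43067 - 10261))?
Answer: -1105281284 + 46828*√32806 ≈ -1.0968e+9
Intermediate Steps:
Y(F) = 0
V = 46828 (V = (0*(-8))*(-8) + 46828 = 0*(-8) + 46828 = 0 + 46828 = 46828)
N = 1/(-23603 + √32806) ≈ -4.2695e-5
V/N = 46828/(-23603/557068803 - √32806/557068803)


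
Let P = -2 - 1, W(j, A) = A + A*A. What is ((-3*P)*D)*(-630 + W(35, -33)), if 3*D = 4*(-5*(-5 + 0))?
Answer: 127800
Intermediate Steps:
W(j, A) = A + A²
D = 100/3 (D = (4*(-5*(-5 + 0)))/3 = (4*(-5*(-5)))/3 = (4*25)/3 = (⅓)*100 = 100/3 ≈ 33.333)
P = -3
((-3*P)*D)*(-630 + W(35, -33)) = (-3*(-3)*(100/3))*(-630 - 33*(1 - 33)) = (9*(100/3))*(-630 - 33*(-32)) = 300*(-630 + 1056) = 300*426 = 127800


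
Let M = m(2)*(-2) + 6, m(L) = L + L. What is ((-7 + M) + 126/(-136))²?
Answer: 455625/4624 ≈ 98.535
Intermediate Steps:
m(L) = 2*L
M = -2 (M = (2*2)*(-2) + 6 = 4*(-2) + 6 = -8 + 6 = -2)
((-7 + M) + 126/(-136))² = ((-7 - 2) + 126/(-136))² = (-9 + 126*(-1/136))² = (-9 - 63/68)² = (-675/68)² = 455625/4624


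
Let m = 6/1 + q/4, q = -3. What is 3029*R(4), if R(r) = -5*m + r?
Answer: -269581/4 ≈ -67395.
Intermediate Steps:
m = 21/4 (m = 6/1 - 3/4 = 6*1 - 3*1/4 = 6 - 3/4 = 21/4 ≈ 5.2500)
R(r) = -105/4 + r (R(r) = -5*21/4 + r = -105/4 + r)
3029*R(4) = 3029*(-105/4 + 4) = 3029*(-89/4) = -269581/4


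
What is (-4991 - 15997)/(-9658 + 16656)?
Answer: -10494/3499 ≈ -2.9991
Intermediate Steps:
(-4991 - 15997)/(-9658 + 16656) = -20988/6998 = -20988*1/6998 = -10494/3499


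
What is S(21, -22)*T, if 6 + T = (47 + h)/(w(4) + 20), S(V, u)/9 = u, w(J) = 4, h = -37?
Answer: 2211/2 ≈ 1105.5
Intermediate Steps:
S(V, u) = 9*u
T = -67/12 (T = -6 + (47 - 37)/(4 + 20) = -6 + 10/24 = -6 + 10*(1/24) = -6 + 5/12 = -67/12 ≈ -5.5833)
S(21, -22)*T = (9*(-22))*(-67/12) = -198*(-67/12) = 2211/2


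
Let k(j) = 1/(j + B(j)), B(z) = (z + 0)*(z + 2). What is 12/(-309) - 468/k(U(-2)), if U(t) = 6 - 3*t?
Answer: -8676724/103 ≈ -84240.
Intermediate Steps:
B(z) = z*(2 + z)
k(j) = 1/(j + j*(2 + j))
12/(-309) - 468/k(U(-2)) = 12/(-309) - 468*(3 + (6 - 3*(-2)))*(6 - 3*(-2)) = 12*(-1/309) - 468*(3 + (6 + 6))*(6 + 6) = -4/103 - 468/(1/(12*(3 + 12))) = -4/103 - 468/((1/12)/15) = -4/103 - 468/((1/12)*(1/15)) = -4/103 - 468/1/180 = -4/103 - 468*180 = -4/103 - 84240 = -8676724/103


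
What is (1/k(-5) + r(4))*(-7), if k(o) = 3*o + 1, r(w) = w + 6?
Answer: -139/2 ≈ -69.500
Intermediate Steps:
r(w) = 6 + w
k(o) = 1 + 3*o
(1/k(-5) + r(4))*(-7) = (1/(1 + 3*(-5)) + (6 + 4))*(-7) = (1/(1 - 15) + 10)*(-7) = (1/(-14) + 10)*(-7) = (-1/14 + 10)*(-7) = (139/14)*(-7) = -139/2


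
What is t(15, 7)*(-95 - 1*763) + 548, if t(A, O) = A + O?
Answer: -18328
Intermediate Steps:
t(15, 7)*(-95 - 1*763) + 548 = (15 + 7)*(-95 - 1*763) + 548 = 22*(-95 - 763) + 548 = 22*(-858) + 548 = -18876 + 548 = -18328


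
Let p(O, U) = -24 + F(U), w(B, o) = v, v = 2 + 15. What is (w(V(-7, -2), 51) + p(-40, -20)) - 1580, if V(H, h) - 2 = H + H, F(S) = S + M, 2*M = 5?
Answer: -3209/2 ≈ -1604.5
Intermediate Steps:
M = 5/2 (M = (1/2)*5 = 5/2 ≈ 2.5000)
v = 17
F(S) = 5/2 + S (F(S) = S + 5/2 = 5/2 + S)
V(H, h) = 2 + 2*H (V(H, h) = 2 + (H + H) = 2 + 2*H)
w(B, o) = 17
p(O, U) = -43/2 + U (p(O, U) = -24 + (5/2 + U) = -43/2 + U)
(w(V(-7, -2), 51) + p(-40, -20)) - 1580 = (17 + (-43/2 - 20)) - 1580 = (17 - 83/2) - 1580 = -49/2 - 1580 = -3209/2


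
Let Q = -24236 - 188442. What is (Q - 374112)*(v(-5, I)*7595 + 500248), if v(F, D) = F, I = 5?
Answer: -271257173670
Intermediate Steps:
Q = -212678
(Q - 374112)*(v(-5, I)*7595 + 500248) = (-212678 - 374112)*(-5*7595 + 500248) = -586790*(-37975 + 500248) = -586790*462273 = -271257173670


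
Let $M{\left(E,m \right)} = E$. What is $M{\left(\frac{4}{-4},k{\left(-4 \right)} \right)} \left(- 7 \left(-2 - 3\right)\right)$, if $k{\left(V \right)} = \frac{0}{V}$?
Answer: $-35$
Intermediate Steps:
$k{\left(V \right)} = 0$
$M{\left(\frac{4}{-4},k{\left(-4 \right)} \right)} \left(- 7 \left(-2 - 3\right)\right) = \frac{4}{-4} \left(- 7 \left(-2 - 3\right)\right) = 4 \left(- \frac{1}{4}\right) \left(\left(-7\right) \left(-5\right)\right) = \left(-1\right) 35 = -35$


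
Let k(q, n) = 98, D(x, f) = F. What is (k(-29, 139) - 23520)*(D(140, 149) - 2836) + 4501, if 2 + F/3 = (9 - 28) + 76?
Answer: 62564663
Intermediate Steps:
F = 165 (F = -6 + 3*((9 - 28) + 76) = -6 + 3*(-19 + 76) = -6 + 3*57 = -6 + 171 = 165)
D(x, f) = 165
(k(-29, 139) - 23520)*(D(140, 149) - 2836) + 4501 = (98 - 23520)*(165 - 2836) + 4501 = -23422*(-2671) + 4501 = 62560162 + 4501 = 62564663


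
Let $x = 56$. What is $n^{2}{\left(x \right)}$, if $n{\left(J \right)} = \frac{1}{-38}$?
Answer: $\frac{1}{1444} \approx 0.00069252$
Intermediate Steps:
$n{\left(J \right)} = - \frac{1}{38}$
$n^{2}{\left(x \right)} = \left(- \frac{1}{38}\right)^{2} = \frac{1}{1444}$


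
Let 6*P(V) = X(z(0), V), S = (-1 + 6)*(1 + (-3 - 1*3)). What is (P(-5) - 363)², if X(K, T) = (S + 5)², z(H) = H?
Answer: 790321/9 ≈ 87814.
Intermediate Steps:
S = -25 (S = 5*(1 + (-3 - 3)) = 5*(1 - 6) = 5*(-5) = -25)
X(K, T) = 400 (X(K, T) = (-25 + 5)² = (-20)² = 400)
P(V) = 200/3 (P(V) = (⅙)*400 = 200/3)
(P(-5) - 363)² = (200/3 - 363)² = (-889/3)² = 790321/9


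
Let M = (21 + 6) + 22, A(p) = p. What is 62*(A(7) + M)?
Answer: 3472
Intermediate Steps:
M = 49 (M = 27 + 22 = 49)
62*(A(7) + M) = 62*(7 + 49) = 62*56 = 3472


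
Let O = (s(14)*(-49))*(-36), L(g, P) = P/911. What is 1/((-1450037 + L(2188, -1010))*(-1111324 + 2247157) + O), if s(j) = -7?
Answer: -911/1500418045313289 ≈ -6.0716e-13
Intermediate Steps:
L(g, P) = P/911
O = -12348 (O = -7*(-49)*(-36) = 343*(-36) = -12348)
1/((-1450037 + L(2188, -1010))*(-1111324 + 2247157) + O) = 1/((-1450037 + (1/911)*(-1010))*(-1111324 + 2247157) - 12348) = 1/((-1450037 - 1010/911)*1135833 - 12348) = 1/(-1320984717/911*1135833 - 12348) = 1/(-1500418034064261/911 - 12348) = 1/(-1500418045313289/911) = -911/1500418045313289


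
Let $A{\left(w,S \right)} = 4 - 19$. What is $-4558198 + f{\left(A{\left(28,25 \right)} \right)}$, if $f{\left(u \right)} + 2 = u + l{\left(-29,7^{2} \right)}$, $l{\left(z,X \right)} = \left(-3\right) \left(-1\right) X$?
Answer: $-4558068$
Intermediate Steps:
$l{\left(z,X \right)} = 3 X$
$A{\left(w,S \right)} = -15$
$f{\left(u \right)} = 145 + u$ ($f{\left(u \right)} = -2 + \left(u + 3 \cdot 7^{2}\right) = -2 + \left(u + 3 \cdot 49\right) = -2 + \left(u + 147\right) = -2 + \left(147 + u\right) = 145 + u$)
$-4558198 + f{\left(A{\left(28,25 \right)} \right)} = -4558198 + \left(145 - 15\right) = -4558198 + 130 = -4558068$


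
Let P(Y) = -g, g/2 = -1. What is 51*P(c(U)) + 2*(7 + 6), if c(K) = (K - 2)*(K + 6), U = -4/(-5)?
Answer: 128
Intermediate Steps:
U = ⅘ (U = -4*(-⅕) = ⅘ ≈ 0.80000)
c(K) = (-2 + K)*(6 + K)
g = -2 (g = 2*(-1) = -2)
P(Y) = 2 (P(Y) = -1*(-2) = 2)
51*P(c(U)) + 2*(7 + 6) = 51*2 + 2*(7 + 6) = 102 + 2*13 = 102 + 26 = 128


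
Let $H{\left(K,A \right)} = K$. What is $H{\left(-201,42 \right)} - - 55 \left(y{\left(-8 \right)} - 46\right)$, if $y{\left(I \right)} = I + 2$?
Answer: $-3061$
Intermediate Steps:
$y{\left(I \right)} = 2 + I$
$H{\left(-201,42 \right)} - - 55 \left(y{\left(-8 \right)} - 46\right) = -201 - - 55 \left(\left(2 - 8\right) - 46\right) = -201 - - 55 \left(-6 - 46\right) = -201 - \left(-55\right) \left(-52\right) = -201 - 2860 = -3061$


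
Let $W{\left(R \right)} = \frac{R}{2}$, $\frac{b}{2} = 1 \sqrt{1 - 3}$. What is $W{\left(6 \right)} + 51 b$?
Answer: $3 + 102 i \sqrt{2} \approx 3.0 + 144.25 i$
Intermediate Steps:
$b = 2 i \sqrt{2}$ ($b = 2 \cdot 1 \sqrt{1 - 3} = 2 \cdot 1 \sqrt{-2} = 2 \cdot 1 i \sqrt{2} = 2 i \sqrt{2} \approx 2.8284 i$)
$W{\left(R \right)} = \frac{R}{2}$ ($W{\left(R \right)} = R \frac{1}{2} = \frac{R}{2}$)
$W{\left(6 \right)} + 51 b = \frac{1}{2} \cdot 6 + 51 \cdot 2 i \sqrt{2} = 3 + 102 i \sqrt{2}$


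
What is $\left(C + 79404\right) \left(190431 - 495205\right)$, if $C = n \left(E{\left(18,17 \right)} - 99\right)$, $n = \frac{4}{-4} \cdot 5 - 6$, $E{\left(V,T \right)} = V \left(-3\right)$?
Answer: $-24713209338$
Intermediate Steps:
$E{\left(V,T \right)} = - 3 V$
$n = -11$ ($n = 4 \left(- \frac{1}{4}\right) 5 - 6 = \left(-1\right) 5 - 6 = -5 - 6 = -11$)
$C = 1683$ ($C = - 11 \left(\left(-3\right) 18 - 99\right) = - 11 \left(-54 - 99\right) = \left(-11\right) \left(-153\right) = 1683$)
$\left(C + 79404\right) \left(190431 - 495205\right) = \left(1683 + 79404\right) \left(190431 - 495205\right) = 81087 \left(-304774\right) = -24713209338$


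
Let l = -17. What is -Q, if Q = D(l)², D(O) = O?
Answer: -289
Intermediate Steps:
Q = 289 (Q = (-17)² = 289)
-Q = -1*289 = -289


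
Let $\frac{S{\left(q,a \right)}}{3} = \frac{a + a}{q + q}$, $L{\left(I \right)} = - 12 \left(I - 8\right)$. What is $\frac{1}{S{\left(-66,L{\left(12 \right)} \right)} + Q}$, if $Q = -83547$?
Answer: $- \frac{11}{918993} \approx -1.197 \cdot 10^{-5}$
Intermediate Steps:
$L{\left(I \right)} = 96 - 12 I$ ($L{\left(I \right)} = - 12 \left(-8 + I\right) = 96 - 12 I$)
$S{\left(q,a \right)} = \frac{3 a}{q}$ ($S{\left(q,a \right)} = 3 \frac{a + a}{q + q} = 3 \frac{2 a}{2 q} = 3 \cdot 2 a \frac{1}{2 q} = 3 \frac{a}{q} = \frac{3 a}{q}$)
$\frac{1}{S{\left(-66,L{\left(12 \right)} \right)} + Q} = \frac{1}{\frac{3 \left(96 - 144\right)}{-66} - 83547} = \frac{1}{3 \left(96 - 144\right) \left(- \frac{1}{66}\right) - 83547} = \frac{1}{3 \left(-48\right) \left(- \frac{1}{66}\right) - 83547} = \frac{1}{\frac{24}{11} - 83547} = \frac{1}{- \frac{918993}{11}} = - \frac{11}{918993}$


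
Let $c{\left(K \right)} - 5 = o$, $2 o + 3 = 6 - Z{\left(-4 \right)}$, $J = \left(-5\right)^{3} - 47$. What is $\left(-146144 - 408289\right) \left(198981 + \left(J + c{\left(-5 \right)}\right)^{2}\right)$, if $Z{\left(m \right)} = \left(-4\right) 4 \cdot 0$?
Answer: $- \frac{502030765005}{4} \approx -1.2551 \cdot 10^{11}$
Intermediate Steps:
$Z{\left(m \right)} = 0$ ($Z{\left(m \right)} = \left(-16\right) 0 = 0$)
$J = -172$ ($J = -125 - 47 = -172$)
$o = \frac{3}{2}$ ($o = - \frac{3}{2} + \frac{6 - 0}{2} = - \frac{3}{2} + \frac{6 + 0}{2} = - \frac{3}{2} + \frac{1}{2} \cdot 6 = - \frac{3}{2} + 3 = \frac{3}{2} \approx 1.5$)
$c{\left(K \right)} = \frac{13}{2}$ ($c{\left(K \right)} = 5 + \frac{3}{2} = \frac{13}{2}$)
$\left(-146144 - 408289\right) \left(198981 + \left(J + c{\left(-5 \right)}\right)^{2}\right) = \left(-146144 - 408289\right) \left(198981 + \left(-172 + \frac{13}{2}\right)^{2}\right) = - 554433 \left(198981 + \left(- \frac{331}{2}\right)^{2}\right) = - 554433 \left(198981 + \frac{109561}{4}\right) = \left(-554433\right) \frac{905485}{4} = - \frac{502030765005}{4}$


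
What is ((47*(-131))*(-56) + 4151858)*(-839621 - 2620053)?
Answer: -15556943092100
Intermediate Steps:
((47*(-131))*(-56) + 4151858)*(-839621 - 2620053) = (-6157*(-56) + 4151858)*(-3459674) = (344792 + 4151858)*(-3459674) = 4496650*(-3459674) = -15556943092100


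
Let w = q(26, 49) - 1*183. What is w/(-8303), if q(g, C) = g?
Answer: 157/8303 ≈ 0.018909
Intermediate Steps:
w = -157 (w = 26 - 1*183 = 26 - 183 = -157)
w/(-8303) = -157/(-8303) = -157*(-1/8303) = 157/8303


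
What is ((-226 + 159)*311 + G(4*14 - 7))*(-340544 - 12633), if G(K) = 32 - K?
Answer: 7365153158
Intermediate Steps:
((-226 + 159)*311 + G(4*14 - 7))*(-340544 - 12633) = ((-226 + 159)*311 + (32 - (4*14 - 7)))*(-340544 - 12633) = (-67*311 + (32 - (56 - 7)))*(-353177) = (-20837 + (32 - 1*49))*(-353177) = (-20837 + (32 - 49))*(-353177) = (-20837 - 17)*(-353177) = -20854*(-353177) = 7365153158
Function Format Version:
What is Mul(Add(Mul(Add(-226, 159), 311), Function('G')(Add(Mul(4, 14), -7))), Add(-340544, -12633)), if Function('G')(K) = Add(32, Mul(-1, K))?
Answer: 7365153158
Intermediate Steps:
Mul(Add(Mul(Add(-226, 159), 311), Function('G')(Add(Mul(4, 14), -7))), Add(-340544, -12633)) = Mul(Add(Mul(Add(-226, 159), 311), Add(32, Mul(-1, Add(Mul(4, 14), -7)))), Add(-340544, -12633)) = Mul(Add(Mul(-67, 311), Add(32, Mul(-1, Add(56, -7)))), -353177) = Mul(Add(-20837, Add(32, Mul(-1, 49))), -353177) = Mul(Add(-20837, Add(32, -49)), -353177) = Mul(Add(-20837, -17), -353177) = Mul(-20854, -353177) = 7365153158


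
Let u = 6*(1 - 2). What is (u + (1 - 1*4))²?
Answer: 81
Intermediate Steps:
u = -6 (u = 6*(-1) = -6)
(u + (1 - 1*4))² = (-6 + (1 - 1*4))² = (-6 + (1 - 4))² = (-6 - 3)² = (-9)² = 81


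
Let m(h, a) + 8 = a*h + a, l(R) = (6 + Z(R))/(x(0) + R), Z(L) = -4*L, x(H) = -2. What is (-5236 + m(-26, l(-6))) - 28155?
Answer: -133221/4 ≈ -33305.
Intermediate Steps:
l(R) = (6 - 4*R)/(-2 + R)
m(h, a) = -8 + a + a*h (m(h, a) = -8 + (a*h + a) = -8 + (a + a*h) = -8 + a + a*h)
(-5236 + m(-26, l(-6))) - 28155 = (-5236 + (-8 + 2*(3 - 2*(-6))/(-2 - 6) + (2*(3 - 2*(-6))/(-2 - 6))*(-26))) - 28155 = (-5236 + (-8 + 2*(3 + 12)/(-8) + (2*(3 + 12)/(-8))*(-26))) - 28155 = (-5236 + (-8 + 2*(-⅛)*15 + (2*(-⅛)*15)*(-26))) - 28155 = (-5236 + (-8 - 15/4 - 15/4*(-26))) - 28155 = (-5236 + (-8 - 15/4 + 195/2)) - 28155 = (-5236 + 343/4) - 28155 = -20601/4 - 28155 = -133221/4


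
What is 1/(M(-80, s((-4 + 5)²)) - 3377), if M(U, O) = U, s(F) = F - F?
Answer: -1/3457 ≈ -0.00028927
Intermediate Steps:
s(F) = 0
1/(M(-80, s((-4 + 5)²)) - 3377) = 1/(-80 - 3377) = 1/(-3457) = -1/3457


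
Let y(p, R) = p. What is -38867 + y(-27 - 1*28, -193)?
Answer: -38922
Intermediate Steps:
-38867 + y(-27 - 1*28, -193) = -38867 + (-27 - 1*28) = -38867 + (-27 - 28) = -38867 - 55 = -38922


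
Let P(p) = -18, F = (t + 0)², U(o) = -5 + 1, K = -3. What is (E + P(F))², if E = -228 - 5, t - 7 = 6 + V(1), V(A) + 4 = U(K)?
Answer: 63001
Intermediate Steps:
U(o) = -4
V(A) = -8 (V(A) = -4 - 4 = -8)
t = 5 (t = 7 + (6 - 8) = 7 - 2 = 5)
F = 25 (F = (5 + 0)² = 5² = 25)
E = -233
(E + P(F))² = (-233 - 18)² = (-251)² = 63001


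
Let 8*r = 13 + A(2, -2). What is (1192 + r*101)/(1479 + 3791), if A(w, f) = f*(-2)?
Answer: 363/1360 ≈ 0.26691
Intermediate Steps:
A(w, f) = -2*f
r = 17/8 (r = (13 - 2*(-2))/8 = (13 + 4)/8 = (⅛)*17 = 17/8 ≈ 2.1250)
(1192 + r*101)/(1479 + 3791) = (1192 + (17/8)*101)/(1479 + 3791) = (1192 + 1717/8)/5270 = (11253/8)*(1/5270) = 363/1360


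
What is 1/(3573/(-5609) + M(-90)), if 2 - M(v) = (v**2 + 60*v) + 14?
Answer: -5609/15215181 ≈ -0.00036864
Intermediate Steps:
M(v) = -12 - v**2 - 60*v (M(v) = 2 - ((v**2 + 60*v) + 14) = 2 - (14 + v**2 + 60*v) = 2 + (-14 - v**2 - 60*v) = -12 - v**2 - 60*v)
1/(3573/(-5609) + M(-90)) = 1/(3573/(-5609) + (-12 - 1*(-90)**2 - 60*(-90))) = 1/(3573*(-1/5609) + (-12 - 1*8100 + 5400)) = 1/(-3573/5609 + (-12 - 8100 + 5400)) = 1/(-3573/5609 - 2712) = 1/(-15215181/5609) = -5609/15215181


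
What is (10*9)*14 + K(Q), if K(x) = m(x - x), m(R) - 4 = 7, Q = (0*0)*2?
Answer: 1271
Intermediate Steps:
Q = 0 (Q = 0*2 = 0)
m(R) = 11 (m(R) = 4 + 7 = 11)
K(x) = 11
(10*9)*14 + K(Q) = (10*9)*14 + 11 = 90*14 + 11 = 1260 + 11 = 1271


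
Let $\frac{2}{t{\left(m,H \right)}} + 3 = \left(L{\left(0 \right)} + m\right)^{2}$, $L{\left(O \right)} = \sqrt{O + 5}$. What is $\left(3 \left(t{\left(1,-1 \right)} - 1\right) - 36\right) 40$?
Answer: $- \frac{17880}{11} + \frac{480 \sqrt{5}}{11} \approx -1527.9$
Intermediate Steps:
$L{\left(O \right)} = \sqrt{5 + O}$
$t{\left(m,H \right)} = \frac{2}{-3 + \left(m + \sqrt{5}\right)^{2}}$ ($t{\left(m,H \right)} = \frac{2}{-3 + \left(\sqrt{5 + 0} + m\right)^{2}} = \frac{2}{-3 + \left(\sqrt{5} + m\right)^{2}} = \frac{2}{-3 + \left(m + \sqrt{5}\right)^{2}}$)
$\left(3 \left(t{\left(1,-1 \right)} - 1\right) - 36\right) 40 = \left(3 \left(\frac{2}{-3 + \left(1 + \sqrt{5}\right)^{2}} - 1\right) - 36\right) 40 = \left(3 \left(-1 + \frac{2}{-3 + \left(1 + \sqrt{5}\right)^{2}}\right) - 36\right) 40 = \left(\left(-3 + \frac{6}{-3 + \left(1 + \sqrt{5}\right)^{2}}\right) - 36\right) 40 = \left(-39 + \frac{6}{-3 + \left(1 + \sqrt{5}\right)^{2}}\right) 40 = -1560 + \frac{240}{-3 + \left(1 + \sqrt{5}\right)^{2}}$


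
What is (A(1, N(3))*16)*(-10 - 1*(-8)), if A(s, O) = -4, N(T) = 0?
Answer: 128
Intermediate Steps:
(A(1, N(3))*16)*(-10 - 1*(-8)) = (-4*16)*(-10 - 1*(-8)) = -64*(-10 + 8) = -64*(-2) = 128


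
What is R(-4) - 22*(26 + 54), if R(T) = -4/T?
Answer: -1759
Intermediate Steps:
R(-4) - 22*(26 + 54) = -4/(-4) - 22*(26 + 54) = -4*(-¼) - 22*80 = 1 - 1760 = -1759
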